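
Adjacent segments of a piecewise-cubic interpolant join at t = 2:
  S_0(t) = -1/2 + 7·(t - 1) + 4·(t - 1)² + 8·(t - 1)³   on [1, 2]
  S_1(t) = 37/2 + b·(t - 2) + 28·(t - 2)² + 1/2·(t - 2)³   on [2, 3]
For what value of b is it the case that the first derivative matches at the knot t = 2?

S_0'(t) = 7 + 8·(t - 1) + 24·(t - 1)², so S_0'(2) = 39. On the right, S_1'(2) = b, so b = 39.

39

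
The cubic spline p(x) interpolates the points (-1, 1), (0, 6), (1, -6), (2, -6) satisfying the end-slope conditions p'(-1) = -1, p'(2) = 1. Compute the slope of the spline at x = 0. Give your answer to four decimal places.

-2.8667

Write σ_i for p''(x_i). With h_i = 1, 1, 1 and divided differences Δ_i = 5, -12, 0, the continuity of p' gives the tridiagonal system
  1·σ_0 + 4·σ_1 + 1·σ_2 = 6(Δ_1 - Δ_0) = -102
  1·σ_1 + 4·σ_2 + 1·σ_3 = 6(Δ_2 - Δ_1) = 72
Clamped end conditions give two more equations: 2h_0·σ_0 + h_0·σ_1 = 6(Δ_0 - p'(-1)) = 36 and h_2·σ_2 + 2h_2·σ_3 = 6(p'(2) - Δ_2) = 6.
Hence σ_0 = 596/15, σ_1 = -652/15, σ_2 = 482/15, σ_3 = -196/15.
On [0, 1], p'(x) = b_1 + 2c_1·x + 3d_1·x² with b_1 = Δ_1 - h_1(2σ_1 + σ_2)/6 = -43/15, c_1 = σ_1/2 = -326/15, d_1 = (σ_2 - σ_1)/(6h_1) = 63/5. So p'(0) = -43/15.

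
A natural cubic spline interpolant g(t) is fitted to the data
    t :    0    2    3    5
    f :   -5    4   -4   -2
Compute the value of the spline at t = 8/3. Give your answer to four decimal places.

-1.3259

With M_i denoting the second derivative at x_i, h_i = 2, 1, 2, and Δ_i = (y_(i+1) − y_i)/h_i = 9/2, -8, 1:
  2·M_0 + 6·M_1 + 1·M_2 = 6(Δ_1 - Δ_0) = -75
  1·M_1 + 6·M_2 + 2·M_3 = 6(Δ_2 - Δ_1) = 54
Natural end conditions: M_0 = M_3 = 0.
Solving: M_0 = 0, M_1 = -72/5, M_2 = 57/5, M_3 = 0.
On [2, 3], g(t) = 4 - 51/10·(t - 2) - 36/5·(t - 2)² + 43/10·(t - 2)³.
With (t - 2) = 2/3: g(8/3) = -179/135.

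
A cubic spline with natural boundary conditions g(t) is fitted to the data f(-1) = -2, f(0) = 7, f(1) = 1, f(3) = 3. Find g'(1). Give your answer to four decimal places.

Put m_i = g'' at the i-th knot. Here h = (1, 1, 2) and Δ = (9, -6, 1), so the interior equations h_(i-1)·m_(i-1) + 2(h_(i-1)+h_i)·m_i + h_i·m_(i+1) = 6(Δ_i − Δ_(i-1)) read
  1·m_0 + 4·m_1 + 1·m_2 = 6(Δ_1 - Δ_0) = -90
  1·m_1 + 6·m_2 + 2·m_3 = 6(Δ_2 - Δ_1) = 42
Natural end conditions: m_0 = m_3 = 0.
Solving: m_0 = 0, m_1 = -582/23, m_2 = 258/23, m_3 = 0.
On [1, 3], g'(t) = b_2 + 2c_2·(t - 1) + 3d_2·(t - 1)² with b_2 = Δ_2 - h_2(2m_2 + m_3)/6 = -149/23, c_2 = m_2/2 = 129/23, d_2 = (m_3 - m_2)/(6h_2) = -43/46. So g'(1) = -149/23.

-6.4783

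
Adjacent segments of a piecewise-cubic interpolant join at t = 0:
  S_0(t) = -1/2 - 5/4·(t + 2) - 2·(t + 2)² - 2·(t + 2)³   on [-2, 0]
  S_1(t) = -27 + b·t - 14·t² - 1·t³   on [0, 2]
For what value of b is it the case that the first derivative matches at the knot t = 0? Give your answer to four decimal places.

-33.2500

S_0'(t) = -5/4 - 4·(t + 2) - 6·(t + 2)², so S_0'(0) = -133/4. On the right, S_1'(0) = b, so b = -133/4.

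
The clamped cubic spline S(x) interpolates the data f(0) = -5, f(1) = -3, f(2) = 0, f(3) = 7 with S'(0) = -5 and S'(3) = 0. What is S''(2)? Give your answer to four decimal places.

Write M_i for S''(x_i). With h_i = 1, 1, 1 and divided differences Δ_i = 2, 3, 7, the continuity of S' gives the tridiagonal system
  1·M_0 + 4·M_1 + 1·M_2 = 6(Δ_1 - Δ_0) = 6
  1·M_1 + 4·M_2 + 1·M_3 = 6(Δ_2 - Δ_1) = 24
Clamped end conditions give two more equations: 2h_0·M_0 + h_0·M_1 = 6(Δ_0 - S'(0)) = 42 and h_2·M_2 + 2h_2·M_3 = 6(S'(3) - Δ_2) = -42.
Forward elimination and back-substitution give M_0 = 76/3, M_1 = -26/3, M_2 = 46/3, M_3 = -86/3.

15.3333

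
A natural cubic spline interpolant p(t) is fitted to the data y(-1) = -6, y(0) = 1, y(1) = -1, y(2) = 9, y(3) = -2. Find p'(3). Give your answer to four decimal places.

Write M_i for p''(x_i). With h_i = 1, 1, 1, 1 and divided differences Δ_i = 7, -2, 10, -11, the continuity of p' gives the tridiagonal system
  1·M_0 + 4·M_1 + 1·M_2 = 6(Δ_1 - Δ_0) = -54
  1·M_1 + 4·M_2 + 1·M_3 = 6(Δ_2 - Δ_1) = 72
  1·M_2 + 4·M_3 + 1·M_4 = 6(Δ_3 - Δ_2) = -126
Natural end conditions: M_0 = M_4 = 0.
Hence M_0 = 0, M_1 = -153/7, M_2 = 234/7, M_3 = -279/7, M_4 = 0.
On [2, 3], p'(t) = b_3 + 2c_3·(t - 2) + 3d_3·(t - 2)² with b_3 = Δ_3 - h_3(2M_3 + M_4)/6 = 16/7, c_3 = M_3/2 = -279/14, d_3 = (M_4 - M_3)/(6h_3) = 93/14. So p'(3) = -247/14.

-17.6429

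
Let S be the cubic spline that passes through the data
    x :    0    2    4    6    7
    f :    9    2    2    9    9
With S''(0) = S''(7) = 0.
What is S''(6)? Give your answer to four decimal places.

-4.6098

Put M_i = S'' at the i-th knot. Here h = (2, 2, 2, 1) and Δ = (-7/2, 0, 7/2, 0), so the interior equations h_(i-1)·M_(i-1) + 2(h_(i-1)+h_i)·M_i + h_i·M_(i+1) = 6(Δ_i − Δ_(i-1)) read
  2·M_0 + 8·M_1 + 2·M_2 = 6(Δ_1 - Δ_0) = 21
  2·M_1 + 8·M_2 + 2·M_3 = 6(Δ_2 - Δ_1) = 21
  2·M_2 + 6·M_3 + 1·M_4 = 6(Δ_3 - Δ_2) = -21
Natural end conditions: M_0 = M_4 = 0.
Forward elimination and back-substitution give M_0 = 0, M_1 = 147/82, M_2 = 273/82, M_3 = -189/41, M_4 = 0.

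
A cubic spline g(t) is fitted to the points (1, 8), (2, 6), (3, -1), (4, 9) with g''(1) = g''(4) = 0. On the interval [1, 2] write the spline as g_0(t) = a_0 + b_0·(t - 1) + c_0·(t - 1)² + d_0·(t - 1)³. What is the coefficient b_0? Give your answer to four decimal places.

Put σ_i = g'' at the i-th knot. Here h = (1, 1, 1) and Δ = (-2, -7, 10), so the interior equations h_(i-1)·σ_(i-1) + 2(h_(i-1)+h_i)·σ_i + h_i·σ_(i+1) = 6(Δ_i − Δ_(i-1)) read
  1·σ_0 + 4·σ_1 + 1·σ_2 = 6(Δ_1 - Δ_0) = -30
  1·σ_1 + 4·σ_2 + 1·σ_3 = 6(Δ_2 - Δ_1) = 102
Natural end conditions: σ_0 = σ_3 = 0.
Solving: σ_0 = 0, σ_1 = -74/5, σ_2 = 146/5, σ_3 = 0.
On [1, 2], with g_0(t) = a_0 + b_0·(t - 1) + c_0·(t - 1)² + d_0·(t - 1)³: c_0 = σ_0/2 = 0, d_0 = (σ_1 - σ_0)/(6h_0) = -37/15, b_0 = Δ_0 - h_0(2σ_0 + σ_1)/6 = 7/15.

0.4667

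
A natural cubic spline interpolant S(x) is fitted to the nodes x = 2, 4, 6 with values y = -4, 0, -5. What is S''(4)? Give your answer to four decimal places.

-3.3750

Put m_i = S'' at the i-th knot. Here h = (2, 2) and Δ = (2, -5/2), so the interior equations h_(i-1)·m_(i-1) + 2(h_(i-1)+h_i)·m_i + h_i·m_(i+1) = 6(Δ_i − Δ_(i-1)) read
  2·m_0 + 8·m_1 + 2·m_2 = 6(Δ_1 - Δ_0) = -27
Natural end conditions: m_0 = m_2 = 0.
Solving the tridiagonal system: m_0 = 0, m_1 = -27/8, m_2 = 0.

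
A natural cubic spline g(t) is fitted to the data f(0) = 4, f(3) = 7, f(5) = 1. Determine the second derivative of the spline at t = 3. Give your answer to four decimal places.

Put m_i = g'' at the i-th knot. Here h = (3, 2) and Δ = (1, -3), so the interior equations h_(i-1)·m_(i-1) + 2(h_(i-1)+h_i)·m_i + h_i·m_(i+1) = 6(Δ_i − Δ_(i-1)) read
  3·m_0 + 10·m_1 + 2·m_2 = 6(Δ_1 - Δ_0) = -24
Natural end conditions: m_0 = m_2 = 0.
Solving: m_0 = 0, m_1 = -12/5, m_2 = 0.

-2.4000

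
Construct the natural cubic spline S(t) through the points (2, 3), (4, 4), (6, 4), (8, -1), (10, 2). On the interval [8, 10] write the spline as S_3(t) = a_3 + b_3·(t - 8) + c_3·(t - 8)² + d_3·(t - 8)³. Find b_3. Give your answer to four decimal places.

Write σ_i for S''(x_i). With h_i = 2, 2, 2, 2 and divided differences Δ_i = 1/2, 0, -5/2, 3/2, the continuity of S' gives the tridiagonal system
  2·σ_0 + 8·σ_1 + 2·σ_2 = 6(Δ_1 - Δ_0) = -3
  2·σ_1 + 8·σ_2 + 2·σ_3 = 6(Δ_2 - Δ_1) = -15
  2·σ_2 + 8·σ_3 + 2·σ_4 = 6(Δ_3 - Δ_2) = 24
Natural end conditions: σ_0 = σ_4 = 0.
Solving: σ_0 = 0, σ_1 = 39/112, σ_2 = -81/28, σ_3 = 417/112, σ_4 = 0.
On [8, 10], with S_3(t) = a_3 + b_3·(t - 8) + c_3·(t - 8)² + d_3·(t - 8)³: c_3 = σ_3/2 = 417/224, d_3 = (σ_4 - σ_3)/(6h_3) = -139/448, b_3 = Δ_3 - h_3(2σ_3 + σ_4)/6 = -55/56.

-0.9821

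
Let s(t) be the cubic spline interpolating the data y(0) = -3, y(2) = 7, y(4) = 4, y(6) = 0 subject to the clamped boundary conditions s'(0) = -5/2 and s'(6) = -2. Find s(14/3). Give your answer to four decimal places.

2.3309

Put M_i = s'' at the i-th knot. Here h = (2, 2, 2) and Δ = (5, -3/2, -2), so the interior equations h_(i-1)·M_(i-1) + 2(h_(i-1)+h_i)·M_i + h_i·M_(i+1) = 6(Δ_i − Δ_(i-1)) read
  2·M_0 + 8·M_1 + 2·M_2 = 6(Δ_1 - Δ_0) = -39
  2·M_1 + 8·M_2 + 2·M_3 = 6(Δ_2 - Δ_1) = -3
Clamped end conditions give two more equations: 2h_0·M_0 + h_0·M_1 = 6(Δ_0 - s'(0)) = 45 and h_2·M_2 + 2h_2·M_3 = 6(s'(6) - Δ_2) = 0.
Solving: M_0 = 479/30, M_1 = -283/30, M_2 = 34/15, M_3 = -17/15.
On [4, 6], s(t) = 4 - 47/15·(t - 4) + 17/15·(t - 4)² - 17/60·(t - 4)³.
With (t - 4) = 2/3: s(14/3) = 944/405.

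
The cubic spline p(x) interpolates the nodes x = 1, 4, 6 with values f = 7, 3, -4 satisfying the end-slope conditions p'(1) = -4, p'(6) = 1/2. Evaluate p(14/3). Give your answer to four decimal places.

Put M_i = p'' at the i-th knot. Here h = (3, 2) and Δ = (-4/3, -7/2), so the interior equations h_(i-1)·M_(i-1) + 2(h_(i-1)+h_i)·M_i + h_i·M_(i+1) = 6(Δ_i − Δ_(i-1)) read
  3·M_0 + 10·M_1 + 2·M_2 = 6(Δ_1 - Δ_0) = -13
Clamped end conditions give two more equations: 2h_0·M_0 + h_0·M_1 = 6(Δ_0 - p'(1)) = 16 and h_1·M_1 + 2h_1·M_2 = 6(p'(6) - Δ_1) = 24.
Forward elimination and back-substitution give M_0 = 73/15, M_1 = -22/5, M_2 = 41/5.
On [4, 6], p(x) = 3 - 33/10·(x - 4) - 11/5·(x - 4)² + 21/20·(x - 4)³.
With (x - 4) = 2/3: p(14/3) = 2/15.

0.1333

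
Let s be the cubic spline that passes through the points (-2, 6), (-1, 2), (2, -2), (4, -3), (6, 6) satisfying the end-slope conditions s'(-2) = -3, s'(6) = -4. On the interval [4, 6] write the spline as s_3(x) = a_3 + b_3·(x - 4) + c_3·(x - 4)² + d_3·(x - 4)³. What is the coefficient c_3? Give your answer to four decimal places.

Let σ_i = s''(x_i). Step sizes h_i = 1, 3, 2, 2; slopes of the chords Δ_i = (y_(i+1) - y_i)/h_i = -4, -4/3, -1/2, 9/2.
  1·σ_0 + 8·σ_1 + 3·σ_2 = 6(Δ_1 - Δ_0) = 16
  3·σ_1 + 10·σ_2 + 2·σ_3 = 6(Δ_2 - Δ_1) = 5
  2·σ_2 + 8·σ_3 + 2·σ_4 = 6(Δ_3 - Δ_2) = 30
Clamped end conditions give two more equations: 2h_0·σ_0 + h_0·σ_1 = 6(Δ_0 - s'(-2)) = -6 and h_3·σ_3 + 2h_3·σ_4 = 6(s'(6) - Δ_3) = -51.
Forward elimination and back-substitution give σ_0 = -679/144, σ_1 = 247/72, σ_2 = -323/144, σ_3 = 617/72, σ_4 = -2453/144.
On [4, 6], with s_3(x) = a_3 + b_3·(x - 4) + c_3·(x - 4)² + d_3·(x - 4)³: c_3 = σ_3/2 = 617/144, d_3 = (σ_4 - σ_3)/(6h_3) = -1229/576, b_3 = Δ_3 - h_3(2σ_3 + σ_4)/6 = 643/144.

4.2847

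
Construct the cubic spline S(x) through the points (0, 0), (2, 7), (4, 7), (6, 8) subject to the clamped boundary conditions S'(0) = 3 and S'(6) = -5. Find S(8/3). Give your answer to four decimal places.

Let M_i = S''(x_i). Step sizes h_i = 2, 2, 2; slopes of the chords Δ_i = (y_(i+1) - y_i)/h_i = 7/2, 0, 1/2.
  2·M_0 + 8·M_1 + 2·M_2 = 6(Δ_1 - Δ_0) = -21
  2·M_1 + 8·M_2 + 2·M_3 = 6(Δ_2 - Δ_1) = 3
Clamped end conditions give two more equations: 2h_0·M_0 + h_0·M_1 = 6(Δ_0 - S'(0)) = 3 and h_2·M_2 + 2h_2·M_3 = 6(S'(6) - Δ_2) = -33.
Hence M_0 = 44/15, M_1 = -131/30, M_2 = 121/30, M_3 = -154/15.
On [2, 4], S(x) = 7 + 47/30·(x - 2) - 131/60·(x - 2)² + 7/10·(x - 2)³.
With (x - 2) = 2/3: S(8/3) = 983/135.

7.2815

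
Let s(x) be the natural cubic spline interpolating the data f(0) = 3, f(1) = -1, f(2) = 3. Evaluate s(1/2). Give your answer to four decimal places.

0.2500

Let M_i = s''(x_i). Step sizes h_i = 1, 1; slopes of the chords Δ_i = (y_(i+1) - y_i)/h_i = -4, 4.
  1·M_0 + 4·M_1 + 1·M_2 = 6(Δ_1 - Δ_0) = 48
Natural end conditions: M_0 = M_2 = 0.
Forward elimination and back-substitution give M_0 = 0, M_1 = 12, M_2 = 0.
On [0, 1], s(x) = 3 - 6·x + 0·x² + 2·x³.
With x = 1/2: s(1/2) = 1/4.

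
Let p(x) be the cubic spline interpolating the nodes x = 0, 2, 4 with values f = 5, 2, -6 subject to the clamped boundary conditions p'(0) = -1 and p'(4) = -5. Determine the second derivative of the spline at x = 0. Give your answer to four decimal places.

With σ_i denoting the second derivative at x_i, h_i = 2, 2, and Δ_i = (y_(i+1) − y_i)/h_i = -3/2, -4:
  2·σ_0 + 8·σ_1 + 2·σ_2 = 6(Δ_1 - Δ_0) = -15
Clamped end conditions give two more equations: 2h_0·σ_0 + h_0·σ_1 = 6(Δ_0 - p'(0)) = -3 and h_1·σ_1 + 2h_1·σ_2 = 6(p'(4) - Δ_1) = -6.
Solving the tridiagonal system: σ_0 = 1/8, σ_1 = -7/4, σ_2 = -5/8.

0.1250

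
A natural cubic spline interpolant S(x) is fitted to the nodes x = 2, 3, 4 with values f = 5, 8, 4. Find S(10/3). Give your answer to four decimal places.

Put σ_i = S'' at the i-th knot. Here h = (1, 1) and Δ = (3, -4), so the interior equations h_(i-1)·σ_(i-1) + 2(h_(i-1)+h_i)·σ_i + h_i·σ_(i+1) = 6(Δ_i − Δ_(i-1)) read
  1·σ_0 + 4·σ_1 + 1·σ_2 = 6(Δ_1 - Δ_0) = -42
Natural end conditions: σ_0 = σ_2 = 0.
Solving: σ_0 = 0, σ_1 = -21/2, σ_2 = 0.
On [3, 4], S(x) = 8 - 1/2·(x - 3) - 21/4·(x - 3)² + 7/4·(x - 3)³.
With (x - 3) = 1/3: S(10/3) = 395/54.

7.3148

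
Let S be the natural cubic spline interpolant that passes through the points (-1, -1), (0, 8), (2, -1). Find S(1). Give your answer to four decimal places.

Write M_i for S''(x_i). With h_i = 1, 2 and divided differences Δ_i = 9, -9/2, the continuity of S' gives the tridiagonal system
  1·M_0 + 6·M_1 + 2·M_2 = 6(Δ_1 - Δ_0) = -81
Natural end conditions: M_0 = M_2 = 0.
Forward elimination and back-substitution give M_0 = 0, M_1 = -27/2, M_2 = 0.
On [0, 2], S(t) = 8 + 9/2·t - 27/4·t² + 9/8·t³.
With t = 1: S(1) = 55/8.

6.8750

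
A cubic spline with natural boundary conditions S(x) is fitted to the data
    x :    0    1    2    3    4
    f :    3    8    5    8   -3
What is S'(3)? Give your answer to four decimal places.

With M_i denoting the second derivative at x_i, h_i = 1, 1, 1, 1, and Δ_i = (y_(i+1) − y_i)/h_i = 5, -3, 3, -11:
  1·M_0 + 4·M_1 + 1·M_2 = 6(Δ_1 - Δ_0) = -48
  1·M_1 + 4·M_2 + 1·M_3 = 6(Δ_2 - Δ_1) = 36
  1·M_2 + 4·M_3 + 1·M_4 = 6(Δ_3 - Δ_2) = -84
Natural end conditions: M_0 = M_4 = 0.
Forward elimination and back-substitution give M_0 = 0, M_1 = -237/14, M_2 = 138/7, M_3 = -363/14, M_4 = 0.
On [3, 4], S'(x) = b_3 + 2c_3·(x - 3) + 3d_3·(x - 3)² with b_3 = Δ_3 - h_3(2M_3 + M_4)/6 = -33/14, c_3 = M_3/2 = -363/28, d_3 = (M_4 - M_3)/(6h_3) = 121/28. So S'(3) = -33/14.

-2.3571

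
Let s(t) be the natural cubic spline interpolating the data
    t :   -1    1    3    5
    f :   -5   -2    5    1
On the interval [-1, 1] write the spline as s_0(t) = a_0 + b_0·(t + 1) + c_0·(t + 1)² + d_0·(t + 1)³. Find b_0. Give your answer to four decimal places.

With M_i denoting the second derivative at x_i, h_i = 2, 2, 2, and Δ_i = (y_(i+1) − y_i)/h_i = 3/2, 7/2, -2:
  2·M_0 + 8·M_1 + 2·M_2 = 6(Δ_1 - Δ_0) = 12
  2·M_1 + 8·M_2 + 2·M_3 = 6(Δ_2 - Δ_1) = -33
Natural end conditions: M_0 = M_3 = 0.
Hence M_0 = 0, M_1 = 27/10, M_2 = -24/5, M_3 = 0.
On [-1, 1], with s_0(t) = a_0 + b_0·(t + 1) + c_0·(t + 1)² + d_0·(t + 1)³: c_0 = M_0/2 = 0, d_0 = (M_1 - M_0)/(6h_0) = 9/40, b_0 = Δ_0 - h_0(2M_0 + M_1)/6 = 3/5.

0.6000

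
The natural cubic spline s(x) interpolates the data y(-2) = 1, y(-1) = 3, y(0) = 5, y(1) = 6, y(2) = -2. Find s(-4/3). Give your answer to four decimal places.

With M_i denoting the second derivative at x_i, h_i = 1, 1, 1, 1, and Δ_i = (y_(i+1) − y_i)/h_i = 2, 2, 1, -8:
  1·M_0 + 4·M_1 + 1·M_2 = 6(Δ_1 - Δ_0) = 0
  1·M_1 + 4·M_2 + 1·M_3 = 6(Δ_2 - Δ_1) = -6
  1·M_2 + 4·M_3 + 1·M_4 = 6(Δ_3 - Δ_2) = -54
Natural end conditions: M_0 = M_4 = 0.
Solving: M_0 = 0, M_1 = -15/28, M_2 = 15/7, M_3 = -393/28, M_4 = 0.
On [-2, -1], s(x) = 1 + 117/56·(x + 2) + 0·(x + 2)² - 5/56·(x + 2)³.
With (x + 2) = 2/3: s(-4/3) = 1789/756.

2.3664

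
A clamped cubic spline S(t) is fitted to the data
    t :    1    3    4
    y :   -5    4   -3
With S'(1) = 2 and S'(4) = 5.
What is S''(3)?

-25

Write σ_i for S''(x_i). With h_i = 2, 1 and divided differences Δ_i = 9/2, -7, the continuity of S' gives the tridiagonal system
  2·σ_0 + 6·σ_1 + 1·σ_2 = 6(Δ_1 - Δ_0) = -69
Clamped end conditions give two more equations: 2h_0·σ_0 + h_0·σ_1 = 6(Δ_0 - S'(1)) = 15 and h_1·σ_1 + 2h_1·σ_2 = 6(S'(4) - Δ_1) = 72.
Solving the tridiagonal system: σ_0 = 65/4, σ_1 = -25, σ_2 = 97/2.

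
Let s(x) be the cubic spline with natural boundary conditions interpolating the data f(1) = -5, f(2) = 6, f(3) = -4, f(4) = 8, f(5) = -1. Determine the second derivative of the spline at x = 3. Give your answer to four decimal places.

55.7143

Put m_i = s'' at the i-th knot. Here h = (1, 1, 1, 1) and Δ = (11, -10, 12, -9), so the interior equations h_(i-1)·m_(i-1) + 2(h_(i-1)+h_i)·m_i + h_i·m_(i+1) = 6(Δ_i − Δ_(i-1)) read
  1·m_0 + 4·m_1 + 1·m_2 = 6(Δ_1 - Δ_0) = -126
  1·m_1 + 4·m_2 + 1·m_3 = 6(Δ_2 - Δ_1) = 132
  1·m_2 + 4·m_3 + 1·m_4 = 6(Δ_3 - Δ_2) = -126
Natural end conditions: m_0 = m_4 = 0.
Solving the tridiagonal system: m_0 = 0, m_1 = -318/7, m_2 = 390/7, m_3 = -318/7, m_4 = 0.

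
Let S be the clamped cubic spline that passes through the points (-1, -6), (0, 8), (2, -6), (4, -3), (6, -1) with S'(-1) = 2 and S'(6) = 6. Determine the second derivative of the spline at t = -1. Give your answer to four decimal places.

With M_i denoting the second derivative at x_i, h_i = 1, 2, 2, 2, and Δ_i = (y_(i+1) − y_i)/h_i = 14, -7, 3/2, 1:
  1·M_0 + 6·M_1 + 2·M_2 = 6(Δ_1 - Δ_0) = -126
  2·M_1 + 8·M_2 + 2·M_3 = 6(Δ_2 - Δ_1) = 51
  2·M_2 + 8·M_3 + 2·M_4 = 6(Δ_3 - Δ_2) = -3
Clamped end conditions give two more equations: 2h_0·M_0 + h_0·M_1 = 6(Δ_0 - S'(-1)) = 72 and h_3·M_3 + 2h_3·M_4 = 6(S'(6) - Δ_3) = 30.
Solving: M_0 = 4631/86, M_1 = -1535/43, M_2 = 2953/172, M_3 = -643/86, M_4 = 1933/172.

53.8488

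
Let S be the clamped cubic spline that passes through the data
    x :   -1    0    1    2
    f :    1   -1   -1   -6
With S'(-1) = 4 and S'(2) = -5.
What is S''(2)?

6

Write σ_i for S''(x_i). With h_i = 1, 1, 1 and divided differences Δ_i = -2, 0, -5, the continuity of S' gives the tridiagonal system
  1·σ_0 + 4·σ_1 + 1·σ_2 = 6(Δ_1 - Δ_0) = 12
  1·σ_1 + 4·σ_2 + 1·σ_3 = 6(Δ_2 - Δ_1) = -30
Clamped end conditions give two more equations: 2h_0·σ_0 + h_0·σ_1 = 6(Δ_0 - S'(-1)) = -36 and h_2·σ_2 + 2h_2·σ_3 = 6(S'(2) - Δ_2) = 0.
Solving the tridiagonal system: σ_0 = -24, σ_1 = 12, σ_2 = -12, σ_3 = 6.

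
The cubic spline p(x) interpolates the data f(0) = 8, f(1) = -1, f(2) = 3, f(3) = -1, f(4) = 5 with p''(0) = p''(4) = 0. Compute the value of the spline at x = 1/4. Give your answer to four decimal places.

Put m_i = p'' at the i-th knot. Here h = (1, 1, 1, 1) and Δ = (-9, 4, -4, 6), so the interior equations h_(i-1)·m_(i-1) + 2(h_(i-1)+h_i)·m_i + h_i·m_(i+1) = 6(Δ_i − Δ_(i-1)) read
  1·m_0 + 4·m_1 + 1·m_2 = 6(Δ_1 - Δ_0) = 78
  1·m_1 + 4·m_2 + 1·m_3 = 6(Δ_2 - Δ_1) = -48
  1·m_2 + 4·m_3 + 1·m_4 = 6(Δ_3 - Δ_2) = 60
Natural end conditions: m_0 = m_4 = 0.
Forward elimination and back-substitution give m_0 = 0, m_1 = 711/28, m_2 = -165/7, m_3 = 585/28, m_4 = 0.
On [0, 1], p(x) = 8 - 741/56·x + 0·x² + 237/56·x³.
With x = 1/4: p(1/4) = 17053/3584.

4.7581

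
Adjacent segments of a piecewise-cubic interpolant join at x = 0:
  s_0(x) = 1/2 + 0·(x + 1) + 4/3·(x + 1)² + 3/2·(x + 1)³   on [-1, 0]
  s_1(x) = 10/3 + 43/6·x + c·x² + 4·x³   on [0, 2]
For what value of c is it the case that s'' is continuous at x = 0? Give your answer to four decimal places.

s_0''(x) = 8/3 + 9·(x + 1), so s_0''(0) = 35/3. On the right, s_1''(0) = 2c, so c = 35/6.

5.8333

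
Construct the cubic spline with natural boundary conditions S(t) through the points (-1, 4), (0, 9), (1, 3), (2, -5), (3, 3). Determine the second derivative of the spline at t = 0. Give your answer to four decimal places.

Write σ_i for S''(x_i). With h_i = 1, 1, 1, 1 and divided differences Δ_i = 5, -6, -8, 8, the continuity of S' gives the tridiagonal system
  1·σ_0 + 4·σ_1 + 1·σ_2 = 6(Δ_1 - Δ_0) = -66
  1·σ_1 + 4·σ_2 + 1·σ_3 = 6(Δ_2 - Δ_1) = -12
  1·σ_2 + 4·σ_3 + 1·σ_4 = 6(Δ_3 - Δ_2) = 96
Natural end conditions: σ_0 = σ_4 = 0.
Forward elimination and back-substitution give σ_0 = 0, σ_1 = -423/28, σ_2 = -39/7, σ_3 = 711/28, σ_4 = 0.

-15.1071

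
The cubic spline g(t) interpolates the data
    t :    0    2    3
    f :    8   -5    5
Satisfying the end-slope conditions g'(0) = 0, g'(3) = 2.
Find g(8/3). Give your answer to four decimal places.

Let M_i = g''(x_i). Step sizes h_i = 2, 1; slopes of the chords Δ_i = (y_(i+1) - y_i)/h_i = -13/2, 10.
  2·M_0 + 6·M_1 + 1·M_2 = 6(Δ_1 - Δ_0) = 99
Clamped end conditions give two more equations: 2h_0·M_0 + h_0·M_1 = 6(Δ_0 - g'(0)) = -39 and h_1·M_1 + 2h_1·M_2 = 6(g'(3) - Δ_1) = -48.
Solving the tridiagonal system: M_0 = -307/12, M_1 = 95/3, M_2 = -239/6.
On [2, 3], g(t) = -5 + 73/12·(t - 2) + 95/6·(t - 2)² - 143/12·(t - 2)³.
With (t - 2) = 2/3: g(8/3) = 415/162.

2.5617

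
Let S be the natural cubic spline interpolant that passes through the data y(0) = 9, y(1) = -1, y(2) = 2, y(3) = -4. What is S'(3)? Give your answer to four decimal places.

Write M_i for S''(x_i). With h_i = 1, 1, 1 and divided differences Δ_i = -10, 3, -6, the continuity of S' gives the tridiagonal system
  1·M_0 + 4·M_1 + 1·M_2 = 6(Δ_1 - Δ_0) = 78
  1·M_1 + 4·M_2 + 1·M_3 = 6(Δ_2 - Δ_1) = -54
Natural end conditions: M_0 = M_3 = 0.
Solving: M_0 = 0, M_1 = 122/5, M_2 = -98/5, M_3 = 0.
On [2, 3], S'(x) = b_2 + 2c_2·(x - 2) + 3d_2·(x - 2)² with b_2 = Δ_2 - h_2(2M_2 + M_3)/6 = 8/15, c_2 = M_2/2 = -49/5, d_2 = (M_3 - M_2)/(6h_2) = 49/15. So S'(3) = -139/15.

-9.2667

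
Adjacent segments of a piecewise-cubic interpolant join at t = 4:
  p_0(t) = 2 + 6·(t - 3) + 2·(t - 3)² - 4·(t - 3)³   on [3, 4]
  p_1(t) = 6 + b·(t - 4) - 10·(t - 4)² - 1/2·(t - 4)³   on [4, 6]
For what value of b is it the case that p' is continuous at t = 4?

p_0'(t) = 6 + 4·(t - 3) - 12·(t - 3)², so p_0'(4) = -2. On the right, p_1'(4) = b, so b = -2.

-2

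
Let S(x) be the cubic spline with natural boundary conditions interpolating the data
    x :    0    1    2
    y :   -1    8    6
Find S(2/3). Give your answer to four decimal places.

6.0185

Put M_i = S'' at the i-th knot. Here h = (1, 1) and Δ = (9, -2), so the interior equations h_(i-1)·M_(i-1) + 2(h_(i-1)+h_i)·M_i + h_i·M_(i+1) = 6(Δ_i − Δ_(i-1)) read
  1·M_0 + 4·M_1 + 1·M_2 = 6(Δ_1 - Δ_0) = -66
Natural end conditions: M_0 = M_2 = 0.
Solving the tridiagonal system: M_0 = 0, M_1 = -33/2, M_2 = 0.
On [0, 1], S(x) = -1 + 47/4·x + 0·x² - 11/4·x³.
With x = 2/3: S(2/3) = 325/54.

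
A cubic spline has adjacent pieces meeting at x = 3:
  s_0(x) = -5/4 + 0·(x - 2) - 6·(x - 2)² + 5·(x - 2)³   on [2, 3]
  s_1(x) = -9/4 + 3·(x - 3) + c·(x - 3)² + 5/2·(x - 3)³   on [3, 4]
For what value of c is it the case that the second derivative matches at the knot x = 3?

s_0''(x) = -12 + 30·(x - 2), so s_0''(3) = 18. On the right, s_1''(3) = 2c, so c = 9.

9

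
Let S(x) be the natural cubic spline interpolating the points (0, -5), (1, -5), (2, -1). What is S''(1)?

Write M_i for S''(x_i). With h_i = 1, 1 and divided differences Δ_i = 0, 4, the continuity of S' gives the tridiagonal system
  1·M_0 + 4·M_1 + 1·M_2 = 6(Δ_1 - Δ_0) = 24
Natural end conditions: M_0 = M_2 = 0.
Forward elimination and back-substitution give M_0 = 0, M_1 = 6, M_2 = 0.

6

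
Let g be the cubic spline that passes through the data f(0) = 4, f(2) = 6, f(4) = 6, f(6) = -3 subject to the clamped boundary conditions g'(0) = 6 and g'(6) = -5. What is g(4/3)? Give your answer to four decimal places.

With m_i denoting the second derivative at x_i, h_i = 2, 2, 2, and Δ_i = (y_(i+1) − y_i)/h_i = 1, 0, -9/2:
  2·m_0 + 8·m_1 + 2·m_2 = 6(Δ_1 - Δ_0) = -6
  2·m_1 + 8·m_2 + 2·m_3 = 6(Δ_2 - Δ_1) = -27
Clamped end conditions give two more equations: 2h_0·m_0 + h_0·m_1 = 6(Δ_0 - g'(0)) = -30 and h_2·m_2 + 2h_2·m_3 = 6(g'(6) - Δ_2) = -3.
Solving the tridiagonal system: m_0 = -263/30, m_1 = 38/15, m_2 = -131/30, m_3 = 43/30.
On [0, 2], g(x) = 4 + 6·x - 263/60·x² + 113/120·x³.
With x = 4/3: g(4/3) = 2608/405.

6.4395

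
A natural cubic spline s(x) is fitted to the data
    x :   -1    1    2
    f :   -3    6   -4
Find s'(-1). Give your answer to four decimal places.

9.3333

Let σ_i = s''(x_i). Step sizes h_i = 2, 1; slopes of the chords Δ_i = (y_(i+1) - y_i)/h_i = 9/2, -10.
  2·σ_0 + 6·σ_1 + 1·σ_2 = 6(Δ_1 - Δ_0) = -87
Natural end conditions: σ_0 = σ_2 = 0.
Forward elimination and back-substitution give σ_0 = 0, σ_1 = -29/2, σ_2 = 0.
On [-1, 1], s'(x) = b_0 + 2c_0·(x + 1) + 3d_0·(x + 1)² with b_0 = Δ_0 - h_0(2σ_0 + σ_1)/6 = 28/3, c_0 = σ_0/2 = 0, d_0 = (σ_1 - σ_0)/(6h_0) = -29/24. So s'(-1) = 28/3.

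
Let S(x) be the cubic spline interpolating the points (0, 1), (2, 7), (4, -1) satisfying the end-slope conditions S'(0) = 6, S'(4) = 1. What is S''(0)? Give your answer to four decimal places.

-0.5000

With M_i denoting the second derivative at x_i, h_i = 2, 2, and Δ_i = (y_(i+1) − y_i)/h_i = 3, -4:
  2·M_0 + 8·M_1 + 2·M_2 = 6(Δ_1 - Δ_0) = -42
Clamped end conditions give two more equations: 2h_0·M_0 + h_0·M_1 = 6(Δ_0 - S'(0)) = -18 and h_1·M_1 + 2h_1·M_2 = 6(S'(4) - Δ_1) = 30.
Solving the tridiagonal system: M_0 = -1/2, M_1 = -8, M_2 = 23/2.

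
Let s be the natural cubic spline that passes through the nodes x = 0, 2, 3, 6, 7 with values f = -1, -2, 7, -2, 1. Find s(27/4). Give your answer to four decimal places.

With M_i denoting the second derivative at x_i, h_i = 2, 1, 3, 1, and Δ_i = (y_(i+1) − y_i)/h_i = -1/2, 9, -3, 3:
  2·M_0 + 6·M_1 + 1·M_2 = 6(Δ_1 - Δ_0) = 57
  1·M_1 + 8·M_2 + 3·M_3 = 6(Δ_2 - Δ_1) = -72
  3·M_2 + 8·M_3 + 1·M_4 = 6(Δ_3 - Δ_2) = 36
Natural end conditions: M_0 = M_4 = 0.
Hence M_0 = 0, M_1 = 3819/322, M_2 = -2280/161, M_3 = 3159/322, M_4 = 0.
On [6, 7], s(x) = -2 - 87/322·(x - 6) + 3159/644·(x - 6)² - 1053/644·(x - 6)³.
With (x - 6) = 3/4: s(27/4) = -5491/41216.

-0.1332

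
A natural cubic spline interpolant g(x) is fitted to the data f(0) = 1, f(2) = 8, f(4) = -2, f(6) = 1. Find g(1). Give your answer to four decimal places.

6.5250

Let σ_i = g''(x_i). Step sizes h_i = 2, 2, 2; slopes of the chords Δ_i = (y_(i+1) - y_i)/h_i = 7/2, -5, 3/2.
  2·σ_0 + 8·σ_1 + 2·σ_2 = 6(Δ_1 - Δ_0) = -51
  2·σ_1 + 8·σ_2 + 2·σ_3 = 6(Δ_2 - Δ_1) = 39
Natural end conditions: σ_0 = σ_3 = 0.
Solving the tridiagonal system: σ_0 = 0, σ_1 = -81/10, σ_2 = 69/10, σ_3 = 0.
On [0, 2], g(x) = 1 + 31/5·x + 0·x² - 27/40·x³.
With x = 1: g(1) = 261/40.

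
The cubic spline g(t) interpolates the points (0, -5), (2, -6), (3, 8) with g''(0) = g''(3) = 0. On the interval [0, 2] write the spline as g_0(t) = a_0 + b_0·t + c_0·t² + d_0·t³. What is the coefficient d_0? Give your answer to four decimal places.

Put M_i = g'' at the i-th knot. Here h = (2, 1) and Δ = (-1/2, 14), so the interior equations h_(i-1)·M_(i-1) + 2(h_(i-1)+h_i)·M_i + h_i·M_(i+1) = 6(Δ_i − Δ_(i-1)) read
  2·M_0 + 6·M_1 + 1·M_2 = 6(Δ_1 - Δ_0) = 87
Natural end conditions: M_0 = M_2 = 0.
Forward elimination and back-substitution give M_0 = 0, M_1 = 29/2, M_2 = 0.
On [0, 2], with g_0(t) = a_0 + b_0·t + c_0·t² + d_0·t³: c_0 = M_0/2 = 0, d_0 = (M_1 - M_0)/(6h_0) = 29/24, b_0 = Δ_0 - h_0(2M_0 + M_1)/6 = -16/3.

1.2083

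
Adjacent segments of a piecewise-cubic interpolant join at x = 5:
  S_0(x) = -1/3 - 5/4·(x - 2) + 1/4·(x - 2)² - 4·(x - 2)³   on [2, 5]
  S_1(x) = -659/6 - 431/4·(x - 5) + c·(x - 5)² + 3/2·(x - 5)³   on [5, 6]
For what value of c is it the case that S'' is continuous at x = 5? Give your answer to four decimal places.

S_0''(x) = 1/2 - 24·(x - 2), so S_0''(5) = -143/2. On the right, S_1''(5) = 2c, so c = -143/4.

-35.7500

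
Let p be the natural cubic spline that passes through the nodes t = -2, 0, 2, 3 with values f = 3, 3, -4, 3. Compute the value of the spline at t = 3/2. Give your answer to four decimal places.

Put M_i = p'' at the i-th knot. Here h = (2, 2, 1) and Δ = (0, -7/2, 7), so the interior equations h_(i-1)·M_(i-1) + 2(h_(i-1)+h_i)·M_i + h_i·M_(i+1) = 6(Δ_i − Δ_(i-1)) read
  2·M_0 + 8·M_1 + 2·M_2 = 6(Δ_1 - Δ_0) = -21
  2·M_1 + 6·M_2 + 1·M_3 = 6(Δ_2 - Δ_1) = 63
Natural end conditions: M_0 = M_3 = 0.
Solving: M_0 = 0, M_1 = -63/11, M_2 = 273/22, M_3 = 0.
On [0, 2], p(t) = 3 - 42/11·t - 63/22·t² + 133/88·t³.
With t = 3/2: p(3/2) = -2865/704.

-4.0696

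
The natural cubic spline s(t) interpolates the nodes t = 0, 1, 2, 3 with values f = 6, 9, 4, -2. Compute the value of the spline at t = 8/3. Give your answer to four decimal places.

Let M_i = s''(x_i). Step sizes h_i = 1, 1, 1; slopes of the chords Δ_i = (y_(i+1) - y_i)/h_i = 3, -5, -6.
  1·M_0 + 4·M_1 + 1·M_2 = 6(Δ_1 - Δ_0) = -48
  1·M_1 + 4·M_2 + 1·M_3 = 6(Δ_2 - Δ_1) = -6
Natural end conditions: M_0 = M_3 = 0.
Solving the tridiagonal system: M_0 = 0, M_1 = -62/5, M_2 = 8/5, M_3 = 0.
On [2, 3], s(t) = 4 - 98/15·(t - 2) + 4/5·(t - 2)² - 4/15·(t - 2)³.
With (t - 2) = 2/3: s(8/3) = -32/405.

-0.0790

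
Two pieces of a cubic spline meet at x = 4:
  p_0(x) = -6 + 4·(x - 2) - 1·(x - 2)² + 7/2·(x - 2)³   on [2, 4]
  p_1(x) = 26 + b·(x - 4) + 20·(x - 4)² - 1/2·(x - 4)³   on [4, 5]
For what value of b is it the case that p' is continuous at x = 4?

42

p_0'(x) = 4 - 2·(x - 2) + 21/2·(x - 2)², so p_0'(4) = 42. On the right, p_1'(4) = b, so b = 42.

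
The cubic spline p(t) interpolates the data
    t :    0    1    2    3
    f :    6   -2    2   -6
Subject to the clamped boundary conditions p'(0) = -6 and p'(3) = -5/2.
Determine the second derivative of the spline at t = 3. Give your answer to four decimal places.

Write M_i for p''(x_i). With h_i = 1, 1, 1 and divided differences Δ_i = -8, 4, -8, the continuity of p' gives the tridiagonal system
  1·M_0 + 4·M_1 + 1·M_2 = 6(Δ_1 - Δ_0) = 72
  1·M_1 + 4·M_2 + 1·M_3 = 6(Δ_2 - Δ_1) = -72
Clamped end conditions give two more equations: 2h_0·M_0 + h_0·M_1 = 6(Δ_0 - p'(0)) = -12 and h_2·M_2 + 2h_2·M_3 = 6(p'(3) - Δ_2) = 33.
Solving: M_0 = -331/15, M_1 = 482/15, M_2 = -517/15, M_3 = 506/15.

33.7333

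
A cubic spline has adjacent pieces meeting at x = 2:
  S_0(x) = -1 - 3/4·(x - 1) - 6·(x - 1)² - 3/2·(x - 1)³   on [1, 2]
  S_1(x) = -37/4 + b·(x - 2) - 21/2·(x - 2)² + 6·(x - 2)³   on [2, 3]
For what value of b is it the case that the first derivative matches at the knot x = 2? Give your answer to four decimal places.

S_0'(x) = -3/4 - 12·(x - 1) - 9/2·(x - 1)², so S_0'(2) = -69/4. On the right, S_1'(2) = b, so b = -69/4.

-17.2500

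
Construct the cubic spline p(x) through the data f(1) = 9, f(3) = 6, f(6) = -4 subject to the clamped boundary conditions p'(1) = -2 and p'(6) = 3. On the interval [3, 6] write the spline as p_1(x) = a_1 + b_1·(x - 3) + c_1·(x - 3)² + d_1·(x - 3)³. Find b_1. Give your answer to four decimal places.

Let m_i = p''(x_i). Step sizes h_i = 2, 3; slopes of the chords Δ_i = (y_(i+1) - y_i)/h_i = -3/2, -10/3.
  2·m_0 + 10·m_1 + 3·m_2 = 6(Δ_1 - Δ_0) = -11
Clamped end conditions give two more equations: 2h_0·m_0 + h_0·m_1 = 6(Δ_0 - p'(1)) = 3 and h_1·m_1 + 2h_1·m_2 = 6(p'(6) - Δ_1) = 38.
Solving the tridiagonal system: m_0 = 57/20, m_1 = -21/5, m_2 = 253/30.
On [3, 6], with p_1(x) = a_1 + b_1·(x - 3) + c_1·(x - 3)² + d_1·(x - 3)³: c_1 = m_1/2 = -21/10, d_1 = (m_2 - m_1)/(6h_1) = 379/540, b_1 = Δ_1 - h_1(2m_1 + m_2)/6 = -67/20.

-3.3500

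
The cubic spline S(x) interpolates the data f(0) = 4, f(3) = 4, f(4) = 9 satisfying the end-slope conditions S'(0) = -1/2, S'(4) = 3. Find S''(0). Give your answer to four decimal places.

-2.3750

With σ_i denoting the second derivative at x_i, h_i = 3, 1, and Δ_i = (y_(i+1) − y_i)/h_i = 0, 5:
  3·σ_0 + 8·σ_1 + 1·σ_2 = 6(Δ_1 - Δ_0) = 30
Clamped end conditions give two more equations: 2h_0·σ_0 + h_0·σ_1 = 6(Δ_0 - S'(0)) = 3 and h_1·σ_1 + 2h_1·σ_2 = 6(S'(4) - Δ_1) = -12.
Solving the tridiagonal system: σ_0 = -19/8, σ_1 = 23/4, σ_2 = -71/8.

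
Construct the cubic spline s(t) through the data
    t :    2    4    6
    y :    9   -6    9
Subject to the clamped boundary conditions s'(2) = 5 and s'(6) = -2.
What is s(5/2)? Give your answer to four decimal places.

8.1328

Let M_i = s''(x_i). Step sizes h_i = 2, 2; slopes of the chords Δ_i = (y_(i+1) - y_i)/h_i = -15/2, 15/2.
  2·M_0 + 8·M_1 + 2·M_2 = 6(Δ_1 - Δ_0) = 90
Clamped end conditions give two more equations: 2h_0·M_0 + h_0·M_1 = 6(Δ_0 - s'(2)) = -75 and h_1·M_1 + 2h_1·M_2 = 6(s'(6) - Δ_1) = -57.
Forward elimination and back-substitution give M_0 = -127/4, M_1 = 26, M_2 = -109/4.
On [2, 4], s(t) = 9 + 5·(t - 2) - 127/8·(t - 2)² + 77/16·(t - 2)³.
With (t - 2) = 1/2: s(5/2) = 1041/128.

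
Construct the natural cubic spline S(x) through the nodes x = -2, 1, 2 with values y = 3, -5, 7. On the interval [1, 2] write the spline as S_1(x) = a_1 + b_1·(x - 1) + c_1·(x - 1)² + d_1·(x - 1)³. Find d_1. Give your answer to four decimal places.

-1.8333

With σ_i denoting the second derivative at x_i, h_i = 3, 1, and Δ_i = (y_(i+1) − y_i)/h_i = -8/3, 12:
  3·σ_0 + 8·σ_1 + 1·σ_2 = 6(Δ_1 - Δ_0) = 88
Natural end conditions: σ_0 = σ_2 = 0.
Solving: σ_0 = 0, σ_1 = 11, σ_2 = 0.
On [1, 2], with S_1(x) = a_1 + b_1·(x - 1) + c_1·(x - 1)² + d_1·(x - 1)³: c_1 = σ_1/2 = 11/2, d_1 = (σ_2 - σ_1)/(6h_1) = -11/6, b_1 = Δ_1 - h_1(2σ_1 + σ_2)/6 = 25/3.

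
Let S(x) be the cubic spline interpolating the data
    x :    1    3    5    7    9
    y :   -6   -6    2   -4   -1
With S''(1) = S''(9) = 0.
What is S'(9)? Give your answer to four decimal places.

Let m_i = S''(x_i). Step sizes h_i = 2, 2, 2, 2; slopes of the chords Δ_i = (y_(i+1) - y_i)/h_i = 0, 4, -3, 3/2.
  2·m_0 + 8·m_1 + 2·m_2 = 6(Δ_1 - Δ_0) = 24
  2·m_1 + 8·m_2 + 2·m_3 = 6(Δ_2 - Δ_1) = -42
  2·m_2 + 8·m_3 + 2·m_4 = 6(Δ_3 - Δ_2) = 27
Natural end conditions: m_0 = m_4 = 0.
Forward elimination and back-substitution give m_0 = 0, m_1 = 555/112, m_2 = -219/28, m_3 = 597/112, m_4 = 0.
On [7, 9], S'(x) = b_3 + 2c_3·(x - 7) + 3d_3·(x - 7)² with b_3 = Δ_3 - h_3(2m_3 + m_4)/6 = -115/56, c_3 = m_3/2 = 597/224, d_3 = (m_4 - m_3)/(6h_3) = -199/448. So S'(9) = 367/112.

3.2768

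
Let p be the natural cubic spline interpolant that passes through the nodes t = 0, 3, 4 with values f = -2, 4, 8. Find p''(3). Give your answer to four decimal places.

Write M_i for p''(x_i). With h_i = 3, 1 and divided differences Δ_i = 2, 4, the continuity of p' gives the tridiagonal system
  3·M_0 + 8·M_1 + 1·M_2 = 6(Δ_1 - Δ_0) = 12
Natural end conditions: M_0 = M_2 = 0.
Solving the tridiagonal system: M_0 = 0, M_1 = 3/2, M_2 = 0.

1.5000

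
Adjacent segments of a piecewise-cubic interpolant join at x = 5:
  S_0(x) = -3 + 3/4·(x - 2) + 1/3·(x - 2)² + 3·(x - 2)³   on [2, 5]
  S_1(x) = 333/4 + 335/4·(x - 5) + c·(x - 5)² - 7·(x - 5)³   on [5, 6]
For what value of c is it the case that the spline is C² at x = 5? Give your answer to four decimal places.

27.3333

S_0''(x) = 2/3 + 18·(x - 2), so S_0''(5) = 164/3. On the right, S_1''(5) = 2c, so c = 82/3.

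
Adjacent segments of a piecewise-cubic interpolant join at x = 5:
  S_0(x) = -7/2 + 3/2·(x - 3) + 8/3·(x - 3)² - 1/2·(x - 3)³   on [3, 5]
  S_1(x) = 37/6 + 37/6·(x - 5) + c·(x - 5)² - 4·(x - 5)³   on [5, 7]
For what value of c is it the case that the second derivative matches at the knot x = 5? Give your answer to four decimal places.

S_0''(x) = 16/3 - 3·(x - 3), so S_0''(5) = -2/3. On the right, S_1''(5) = 2c, so c = -1/3.

-0.3333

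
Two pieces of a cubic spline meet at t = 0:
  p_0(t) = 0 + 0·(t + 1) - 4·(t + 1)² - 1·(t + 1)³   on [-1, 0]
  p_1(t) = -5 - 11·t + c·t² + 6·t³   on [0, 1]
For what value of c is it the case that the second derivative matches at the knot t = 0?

p_0''(t) = -8 - 6·(t + 1), so p_0''(0) = -14. On the right, p_1''(0) = 2c, so c = -7.

-7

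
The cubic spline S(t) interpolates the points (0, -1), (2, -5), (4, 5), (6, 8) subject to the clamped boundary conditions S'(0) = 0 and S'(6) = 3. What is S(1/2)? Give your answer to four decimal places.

-1.7469

Write σ_i for S''(x_i). With h_i = 2, 2, 2 and divided differences Δ_i = -2, 5, 3/2, the continuity of S' gives the tridiagonal system
  2·σ_0 + 8·σ_1 + 2·σ_2 = 6(Δ_1 - Δ_0) = 42
  2·σ_1 + 8·σ_2 + 2·σ_3 = 6(Δ_2 - Δ_1) = -21
Clamped end conditions give two more equations: 2h_0·σ_0 + h_0·σ_1 = 6(Δ_0 - S'(0)) = -12 and h_2·σ_2 + 2h_2·σ_3 = 6(S'(6) - Δ_2) = 9.
Solving the tridiagonal system: σ_0 = -73/10, σ_1 = 43/5, σ_2 = -61/10, σ_3 = 53/10.
On [0, 2], S(t) = -1 + 0·t - 73/20·t² + 53/40·t³.
With t = 1/2: S(1/2) = -559/320.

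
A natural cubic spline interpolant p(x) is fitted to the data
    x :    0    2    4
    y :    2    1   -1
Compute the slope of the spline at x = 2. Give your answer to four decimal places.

-0.7500

Put m_i = p'' at the i-th knot. Here h = (2, 2) and Δ = (-1/2, -1), so the interior equations h_(i-1)·m_(i-1) + 2(h_(i-1)+h_i)·m_i + h_i·m_(i+1) = 6(Δ_i − Δ_(i-1)) read
  2·m_0 + 8·m_1 + 2·m_2 = 6(Δ_1 - Δ_0) = -3
Natural end conditions: m_0 = m_2 = 0.
Forward elimination and back-substitution give m_0 = 0, m_1 = -3/8, m_2 = 0.
On [2, 4], p'(x) = b_1 + 2c_1·(x - 2) + 3d_1·(x - 2)² with b_1 = Δ_1 - h_1(2m_1 + m_2)/6 = -3/4, c_1 = m_1/2 = -3/16, d_1 = (m_2 - m_1)/(6h_1) = 1/32. So p'(2) = -3/4.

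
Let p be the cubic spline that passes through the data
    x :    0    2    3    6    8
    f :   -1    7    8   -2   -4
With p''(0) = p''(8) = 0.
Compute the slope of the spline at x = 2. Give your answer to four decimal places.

Write σ_i for p''(x_i). With h_i = 2, 1, 3, 2 and divided differences Δ_i = 4, 1, -10/3, -1, the continuity of p' gives the tridiagonal system
  2·σ_0 + 6·σ_1 + 1·σ_2 = 6(Δ_1 - Δ_0) = -18
  1·σ_1 + 8·σ_2 + 3·σ_3 = 6(Δ_2 - Δ_1) = -26
  3·σ_2 + 10·σ_3 + 2·σ_4 = 6(Δ_3 - Δ_2) = 14
Natural end conditions: σ_0 = σ_4 = 0.
Solving: σ_0 = 0, σ_1 = -61/26, σ_2 = -51/13, σ_3 = 67/26, σ_4 = 0.
On [2, 3], p'(x) = b_1 + 2c_1·(x - 2) + 3d_1·(x - 2)² with b_1 = Δ_1 - h_1(2σ_1 + σ_2)/6 = 95/39, c_1 = σ_1/2 = -61/52, d_1 = (σ_2 - σ_1)/(6h_1) = -41/156. So p'(2) = 95/39.

2.4359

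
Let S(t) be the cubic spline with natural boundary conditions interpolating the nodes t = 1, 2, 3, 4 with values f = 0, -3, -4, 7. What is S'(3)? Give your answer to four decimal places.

Put M_i = S'' at the i-th knot. Here h = (1, 1, 1) and Δ = (-3, -1, 11), so the interior equations h_(i-1)·M_(i-1) + 2(h_(i-1)+h_i)·M_i + h_i·M_(i+1) = 6(Δ_i − Δ_(i-1)) read
  1·M_0 + 4·M_1 + 1·M_2 = 6(Δ_1 - Δ_0) = 12
  1·M_1 + 4·M_2 + 1·M_3 = 6(Δ_2 - Δ_1) = 72
Natural end conditions: M_0 = M_3 = 0.
Solving the tridiagonal system: M_0 = 0, M_1 = -8/5, M_2 = 92/5, M_3 = 0.
On [3, 4], S'(t) = b_2 + 2c_2·(t - 3) + 3d_2·(t - 3)² with b_2 = Δ_2 - h_2(2M_2 + M_3)/6 = 73/15, c_2 = M_2/2 = 46/5, d_2 = (M_3 - M_2)/(6h_2) = -46/15. So S'(3) = 73/15.

4.8667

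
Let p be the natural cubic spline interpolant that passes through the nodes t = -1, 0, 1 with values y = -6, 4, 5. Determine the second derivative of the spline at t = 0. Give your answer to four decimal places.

Put M_i = p'' at the i-th knot. Here h = (1, 1) and Δ = (10, 1), so the interior equations h_(i-1)·M_(i-1) + 2(h_(i-1)+h_i)·M_i + h_i·M_(i+1) = 6(Δ_i − Δ_(i-1)) read
  1·M_0 + 4·M_1 + 1·M_2 = 6(Δ_1 - Δ_0) = -54
Natural end conditions: M_0 = M_2 = 0.
Hence M_0 = 0, M_1 = -27/2, M_2 = 0.

-13.5000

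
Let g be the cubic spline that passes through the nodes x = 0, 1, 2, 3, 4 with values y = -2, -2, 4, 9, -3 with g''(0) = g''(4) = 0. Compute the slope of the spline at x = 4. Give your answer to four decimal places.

-16.3750

Write M_i for g''(x_i). With h_i = 1, 1, 1, 1 and divided differences Δ_i = 0, 6, 5, -12, the continuity of g' gives the tridiagonal system
  1·M_0 + 4·M_1 + 1·M_2 = 6(Δ_1 - Δ_0) = 36
  1·M_1 + 4·M_2 + 1·M_3 = 6(Δ_2 - Δ_1) = -6
  1·M_2 + 4·M_3 + 1·M_4 = 6(Δ_3 - Δ_2) = -102
Natural end conditions: M_0 = M_4 = 0.
Solving: M_0 = 0, M_1 = 33/4, M_2 = 3, M_3 = -105/4, M_4 = 0.
On [3, 4], g'(x) = b_3 + 2c_3·(x - 3) + 3d_3·(x - 3)² with b_3 = Δ_3 - h_3(2M_3 + M_4)/6 = -13/4, c_3 = M_3/2 = -105/8, d_3 = (M_4 - M_3)/(6h_3) = 35/8. So g'(4) = -131/8.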